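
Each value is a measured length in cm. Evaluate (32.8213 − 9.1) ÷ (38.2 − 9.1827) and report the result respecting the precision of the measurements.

0.817

32.8213 − 9.1 = 23.7213, limited to 1 d.p. → 3 s.f.; 38.2 − 9.1827 = 29.0173, limited to 1 d.p. → 3 s.f.
Carrying full precision, 23.7213 ÷ 29.0173 = 0.817488188081…; keep min(3, 3) = 3 s.f.
Rounded to 3 significant figures: 0.817.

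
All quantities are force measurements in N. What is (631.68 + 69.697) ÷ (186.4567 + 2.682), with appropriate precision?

3.7083

631.68 + 69.697 = 701.377, limited to 2 d.p. → 5 s.f.; 186.4567 + 2.682 = 189.1387, limited to 3 d.p. → 6 s.f.
Carrying full precision, 701.377 ÷ 189.1387 = 3.70826805937…; keep min(5, 6) = 5 s.f.
Rounded to 5 significant figures: 3.7083.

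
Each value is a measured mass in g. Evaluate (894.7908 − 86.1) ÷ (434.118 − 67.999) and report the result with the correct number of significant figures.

894.7908 − 86.1 = 808.6908, limited to 1 d.p. → 4 s.f.; 434.118 − 67.999 = 366.119, limited to 3 d.p. → 6 s.f.
Carrying full precision, 808.6908 ÷ 366.119 = 2.20881953682…; keep min(4, 6) = 4 s.f.
Rounded to 4 significant figures: 2.209.

2.209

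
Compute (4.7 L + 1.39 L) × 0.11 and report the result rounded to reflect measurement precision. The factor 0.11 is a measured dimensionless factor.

4.7 L + 1.39 L = 6.09 L; the sum is limited to 1 decimal place (2 s.f.).
Carrying full precision, 6.09 × 0.11 = 0.6699 L; 0.11 has 2 s.f., so the result keeps min(2, 2) = 2 s.f.
Rounded to 2 significant figures: 0.67 L.

0.67 L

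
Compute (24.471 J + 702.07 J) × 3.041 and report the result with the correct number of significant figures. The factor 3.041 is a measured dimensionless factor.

2209 J

24.471 J + 702.07 J = 726.541 J; the sum is limited to 2 decimal places (5 s.f.).
Carrying full precision, 726.541 × 3.041 = 2209.411181 J; 3.041 has 4 s.f., so the result keeps min(5, 4) = 4 s.f.
Rounded to 4 significant figures: 2209 J.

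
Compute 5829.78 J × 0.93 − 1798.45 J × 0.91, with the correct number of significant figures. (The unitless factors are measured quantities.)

3.8 × 10^3 J

5829.78 × 0.93 = 5421.6954 → 5.4 × 10^3 J (2 s.f., last digit at the 10^2 place).
1798.45 × 0.91 = 1636.5895 → 1.6 × 10^3 J (2 s.f., last digit at the 10^2 place).
Difference: 3785.1059 J; keep the coarser place, 10^2.
Result: 3.8 × 10^3 J.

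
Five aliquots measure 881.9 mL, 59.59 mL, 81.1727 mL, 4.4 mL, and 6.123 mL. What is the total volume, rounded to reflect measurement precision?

1033.2 mL

881.9 mL + 59.59 mL + 81.1727 mL + 4.4 mL + 6.123 mL = 1033.1857 mL.
Addition/subtraction keeps the fewest decimal places: 881.9 → 1 decimal place, 59.59 → 2 decimal places, 81.1727 → 4 decimal places, 4.4 → 1 decimal place, 6.123 → 3 decimal places; limit is 1.
Rounded to 1 decimal place: 1033.2 mL.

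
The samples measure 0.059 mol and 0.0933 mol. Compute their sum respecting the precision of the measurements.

0.152 mol

0.059 mol + 0.0933 mol = 0.1523 mol.
Addition/subtraction keeps the fewest decimal places: 0.059 → 3 decimal places, 0.0933 → 4 decimal places; limit is 3.
Rounded to 3 decimal places: 0.152 mol.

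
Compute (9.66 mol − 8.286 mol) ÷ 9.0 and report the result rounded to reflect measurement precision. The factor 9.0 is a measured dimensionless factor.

9.66 mol − 8.286 mol = 1.374 mol; the difference is limited to 2 decimal places (3 s.f.).
Carrying full precision, 1.374 ÷ 9.0 = 0.152666666667… mol; 9.0 has 2 s.f., so the result keeps min(3, 2) = 2 s.f.
Rounded to 2 significant figures: 1.5 × 10⁻¹ mol.

1.5 × 10⁻¹ mol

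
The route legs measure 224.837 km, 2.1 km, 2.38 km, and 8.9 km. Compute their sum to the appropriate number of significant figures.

224.837 km + 2.1 km + 2.38 km + 8.9 km = 238.217 km.
Addition/subtraction keeps the fewest decimal places: 224.837 → 3 decimal places, 2.1 → 1 decimal place, 2.38 → 2 decimal places, 8.9 → 1 decimal place; limit is 1.
Rounded to 1 decimal place: 238.2 km.

238.2 km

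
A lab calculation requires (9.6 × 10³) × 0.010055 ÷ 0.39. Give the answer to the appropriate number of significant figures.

2.5 × 10²

(9.6 × 10³) × 0.010055 ÷ 0.39 = 247.507692308…
Multiplication/division keeps the fewest significant figures: 9.6 × 10³ → 2 s.f., 0.010055 → 5 s.f., 0.39 → 2 s.f.; limit is 2.
Rounded to 2 significant figures: 2.5 × 10².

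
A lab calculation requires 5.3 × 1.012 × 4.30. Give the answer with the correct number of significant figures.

5.3 × 1.012 × 4.30 = 23.06348
Multiplication/division keeps the fewest significant figures: 5.3 → 2 s.f., 1.012 → 4 s.f., 4.30 → 3 s.f.; limit is 2.
Rounded to 2 significant figures: 23.

23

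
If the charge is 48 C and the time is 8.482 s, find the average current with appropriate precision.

average current = 48 C ÷ 8.482 s = 5.65904267861… A.
48 has 2 significant figures; 8.482 has 4.
Division/multiplication keeps the fewest: 2 significant figures.
Rounded: 5.7 A.

5.7 A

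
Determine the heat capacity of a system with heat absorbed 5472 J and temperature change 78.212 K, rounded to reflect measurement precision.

heat capacity = 5472 J ÷ 78.212 K = 69.9636884366… J/K.
5472 has 4 significant figures; 78.212 has 5.
Division/multiplication keeps the fewest: 4 significant figures.
Rounded: 69.96 J/K.

69.96 J/K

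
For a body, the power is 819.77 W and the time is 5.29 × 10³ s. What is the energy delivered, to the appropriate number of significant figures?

energy delivered = 819.77 W × 5.29 × 10³ s = 4336583.3 J.
819.77 has 5 significant figures; 5.29 × 10³ has 3.
Division/multiplication keeps the fewest: 3 significant figures.
Rounded: 4.34 × 10⁶ J.

4.34 × 10⁶ J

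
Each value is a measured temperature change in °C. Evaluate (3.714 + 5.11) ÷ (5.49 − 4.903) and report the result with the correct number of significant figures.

3.714 + 5.11 = 8.824, limited to 2 d.p. → 3 s.f.; 5.49 − 4.903 = 0.587, limited to 2 d.p. → 2 s.f.
Carrying full precision, 8.824 ÷ 0.587 = 15.0323679727…; keep min(3, 2) = 2 s.f.
Rounded to 2 significant figures: 15.

15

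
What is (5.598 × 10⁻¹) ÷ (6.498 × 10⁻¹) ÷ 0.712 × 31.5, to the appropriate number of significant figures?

(5.598 × 10⁻¹) ÷ (6.498 × 10⁻¹) ÷ 0.712 × 31.5 = 38.1139313393…
Multiplication/division keeps the fewest significant figures: 5.598 × 10⁻¹ → 4 s.f., 6.498 × 10⁻¹ → 4 s.f., 0.712 → 3 s.f., 31.5 → 3 s.f.; limit is 3.
Rounded to 3 significant figures: 38.1.

38.1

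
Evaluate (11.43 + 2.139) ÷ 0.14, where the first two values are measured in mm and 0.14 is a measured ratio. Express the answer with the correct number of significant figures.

11.43 mm + 2.139 mm = 13.569 mm; the sum is limited to 2 decimal places (4 s.f.).
Carrying full precision, 13.569 ÷ 0.14 = 96.9214285714… mm; 0.14 has 2 s.f., so the result keeps min(4, 2) = 2 s.f.
Rounded to 2 significant figures: 97 mm.

97 mm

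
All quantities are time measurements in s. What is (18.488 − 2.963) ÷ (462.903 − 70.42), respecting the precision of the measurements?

18.488 − 2.963 = 15.525, limited to 3 d.p. → 5 s.f.; 462.903 − 70.42 = 392.483, limited to 2 d.p. → 5 s.f.
Carrying full precision, 15.525 ÷ 392.483 = 0.0395558533745…; keep min(5, 5) = 5 s.f.
Rounded to 5 significant figures: 0.039556.

0.039556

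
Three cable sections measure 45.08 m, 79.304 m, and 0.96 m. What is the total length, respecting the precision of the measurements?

1.2534 × 10^2 m

45.08 m + 79.304 m + 0.96 m = 125.344 m.
Addition/subtraction keeps the fewest decimal places: 45.08 → 2 decimal places, 79.304 → 3 decimal places, 0.96 → 2 decimal places; limit is 2.
Rounded to 2 decimal places: 1.2534 × 10^2 m.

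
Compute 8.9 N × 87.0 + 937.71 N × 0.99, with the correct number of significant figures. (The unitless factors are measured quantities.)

8.9 × 87.0 = 774.3 → 7.7 × 10^2 N (2 s.f., last digit at the 10^1 place).
937.71 × 0.99 = 928.3329 → 9.3 × 10^2 N (2 s.f., last digit at the 10^1 place).
Sum: 1702.6329 N; keep the coarser place, 10^1.
Result: 1.70 × 10^3 N.

1.70 × 10^3 N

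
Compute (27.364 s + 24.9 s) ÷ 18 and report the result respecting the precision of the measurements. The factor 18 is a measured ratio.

2.9 s

27.364 s + 24.9 s = 52.264 s; the sum is limited to 1 decimal place (3 s.f.).
Carrying full precision, 52.264 ÷ 18 = 2.90355555556… s; 18 has 2 s.f., so the result keeps min(3, 2) = 2 s.f.
Rounded to 2 significant figures: 2.9 s.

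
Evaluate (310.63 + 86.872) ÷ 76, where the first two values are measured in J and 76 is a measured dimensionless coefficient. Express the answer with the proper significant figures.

310.63 J + 86.872 J = 397.502 J; the sum is limited to 2 decimal places (5 s.f.).
Carrying full precision, 397.502 ÷ 76 = 5.23028947368… J; 76 has 2 s.f., so the result keeps min(5, 2) = 2 s.f.
Rounded to 2 significant figures: 5.2 J.

5.2 J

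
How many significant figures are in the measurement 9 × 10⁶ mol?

1

9 × 10⁶: in scientific notation every digit of the coefficient is significant.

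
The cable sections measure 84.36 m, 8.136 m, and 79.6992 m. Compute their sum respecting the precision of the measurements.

84.36 m + 8.136 m + 79.6992 m = 172.1952 m.
Addition/subtraction keeps the fewest decimal places: 84.36 → 2 decimal places, 8.136 → 3 decimal places, 79.6992 → 4 decimal places; limit is 2.
Rounded to 2 decimal places: 172.20 m.

172.20 m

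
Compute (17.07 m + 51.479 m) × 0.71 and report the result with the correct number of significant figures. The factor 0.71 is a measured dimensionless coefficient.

17.07 m + 51.479 m = 68.549 m; the sum is limited to 2 decimal places (4 s.f.).
Carrying full precision, 68.549 × 0.71 = 48.66979 m; 0.71 has 2 s.f., so the result keeps min(4, 2) = 2 s.f.
Rounded to 2 significant figures: 49 m.

49 m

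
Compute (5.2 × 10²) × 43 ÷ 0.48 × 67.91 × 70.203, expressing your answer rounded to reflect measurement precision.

(5.2 × 10²) × 43 ÷ 0.48 × 67.91 × 70.203 = 222085376.922…
Multiplication/division keeps the fewest significant figures: 5.2 × 10² → 2 s.f., 43 → 2 s.f., 0.48 → 2 s.f., 67.91 → 4 s.f., 70.203 → 5 s.f.; limit is 2.
Rounded to 2 significant figures: 2.2 × 10⁸.

2.2 × 10⁸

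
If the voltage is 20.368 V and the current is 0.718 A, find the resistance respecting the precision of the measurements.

resistance = 20.368 V ÷ 0.718 A = 28.3676880223… Ω.
20.368 has 5 significant figures; 0.718 has 3.
Division/multiplication keeps the fewest: 3 significant figures.
Rounded: 28.4 Ω.

28.4 Ω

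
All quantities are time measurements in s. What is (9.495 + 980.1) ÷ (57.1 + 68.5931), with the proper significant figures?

7.873

9.495 + 980.1 = 989.595, limited to 1 d.p. → 4 s.f.; 57.1 + 68.5931 = 125.6931, limited to 1 d.p. → 4 s.f.
Carrying full precision, 989.595 ÷ 125.6931 = 7.87310520625…; keep min(4, 4) = 4 s.f.
Rounded to 4 significant figures: 7.873.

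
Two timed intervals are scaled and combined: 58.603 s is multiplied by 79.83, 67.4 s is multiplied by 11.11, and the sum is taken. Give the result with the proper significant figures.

58.603 × 79.83 = 4678.27749 → 4678 s (4 s.f., last digit at the 10^0 place).
67.4 × 11.11 = 748.814 → 749 s (3 s.f., last digit at the 10^0 place).
Sum: 5427.09149 s; keep the coarser place, 10^0.
Result: 5427 s.

5427 s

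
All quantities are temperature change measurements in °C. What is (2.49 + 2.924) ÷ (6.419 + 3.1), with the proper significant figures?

2.49 + 2.924 = 5.414, limited to 2 d.p. → 3 s.f.; 6.419 + 3.1 = 9.519, limited to 1 d.p. → 2 s.f.
Carrying full precision, 5.414 ÷ 9.519 = 0.568757222397…; keep min(3, 2) = 2 s.f.
Rounded to 2 significant figures: 5.7 × 10⁻¹.

5.7 × 10⁻¹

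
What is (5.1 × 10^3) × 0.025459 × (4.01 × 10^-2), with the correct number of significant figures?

5.2

(5.1 × 10^3) × 0.025459 × (4.01 × 10^-2) = 5.20662009
Multiplication/division keeps the fewest significant figures: 5.1 × 10^3 → 2 s.f., 0.025459 → 5 s.f., 4.01 × 10^-2 → 3 s.f.; limit is 2.
Rounded to 2 significant figures: 5.2.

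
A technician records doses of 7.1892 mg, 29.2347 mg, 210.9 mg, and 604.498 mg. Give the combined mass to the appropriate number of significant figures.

8.518 × 10^2 mg

7.1892 mg + 29.2347 mg + 210.9 mg + 604.498 mg = 851.8219 mg.
Addition/subtraction keeps the fewest decimal places: 7.1892 → 4 decimal places, 29.2347 → 4 decimal places, 210.9 → 1 decimal place, 604.498 → 3 decimal places; limit is 1.
Rounded to 1 decimal place: 8.518 × 10^2 mg.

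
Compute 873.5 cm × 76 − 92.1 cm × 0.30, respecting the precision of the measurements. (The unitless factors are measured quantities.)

873.5 × 76 = 66386 → 6.6 × 10⁴ cm (2 s.f., last digit at the 10^3 place).
92.1 × 0.30 = 27.63 → 28 cm (2 s.f., last digit at the 10^0 place).
Difference: 66358.37 cm; keep the coarser place, 10^3.
Result: 6.6 × 10⁴ cm.

6.6 × 10⁴ cm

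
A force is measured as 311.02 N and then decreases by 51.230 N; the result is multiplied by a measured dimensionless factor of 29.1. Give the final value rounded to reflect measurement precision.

311.02 N − 51.230 N = 259.790 N; the difference is limited to 2 decimal places (5 s.f.).
Carrying full precision, 259.790 × 29.1 = 7559.889 N; 29.1 has 3 s.f., so the result keeps min(5, 3) = 3 s.f.
Rounded to 3 significant figures: 7.56 × 10³ N.

7.56 × 10³ N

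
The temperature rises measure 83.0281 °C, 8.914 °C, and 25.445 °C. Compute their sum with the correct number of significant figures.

83.0281 °C + 8.914 °C + 25.445 °C = 117.3871 °C.
Addition/subtraction keeps the fewest decimal places: 83.0281 → 4 decimal places, 8.914 → 3 decimal places, 25.445 → 3 decimal places; limit is 3.
Rounded to 3 decimal places: 117.387 °C.

117.387 °C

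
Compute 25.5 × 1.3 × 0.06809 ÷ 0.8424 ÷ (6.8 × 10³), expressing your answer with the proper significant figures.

3.9 × 10⁻⁴

25.5 × 1.3 × 0.06809 ÷ 0.8424 ÷ (6.8 × 10³) = 0.000394039351852…
Multiplication/division keeps the fewest significant figures: 25.5 → 3 s.f., 1.3 → 2 s.f., 0.06809 → 4 s.f., 0.8424 → 4 s.f., 6.8 × 10³ → 2 s.f.; limit is 2.
Rounded to 2 significant figures: 3.9 × 10⁻⁴.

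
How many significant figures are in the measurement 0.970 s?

0.970: leading zeros are not significant; trailing zeros after a decimal point are significant.

3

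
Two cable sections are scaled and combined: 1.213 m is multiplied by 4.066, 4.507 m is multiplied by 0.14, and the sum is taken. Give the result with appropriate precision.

5.56 m

1.213 × 4.066 = 4.932058 → 4.932 m (4 s.f., last digit at the 10^-3 place).
4.507 × 0.14 = 0.63098 → 0.63 m (2 s.f., last digit at the 10^-2 place).
Sum: 5.563038 m; keep the coarser place, 10^-2.
Result: 5.56 m.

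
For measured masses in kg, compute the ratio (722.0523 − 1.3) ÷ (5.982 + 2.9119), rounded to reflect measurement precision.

722.0523 − 1.3 = 720.7523, limited to 1 d.p. → 4 s.f.; 5.982 + 2.9119 = 8.8939, limited to 3 d.p. → 4 s.f.
Carrying full precision, 720.7523 ÷ 8.8939 = 81.038948043…; keep min(4, 4) = 4 s.f.
Rounded to 4 significant figures: 81.04.

81.04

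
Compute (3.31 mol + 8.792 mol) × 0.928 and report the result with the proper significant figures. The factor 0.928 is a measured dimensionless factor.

3.31 mol + 8.792 mol = 12.102 mol; the sum is limited to 2 decimal places (4 s.f.).
Carrying full precision, 12.102 × 0.928 = 11.230656 mol; 0.928 has 3 s.f., so the result keeps min(4, 3) = 3 s.f.
Rounded to 3 significant figures: 11.2 mol.

11.2 mol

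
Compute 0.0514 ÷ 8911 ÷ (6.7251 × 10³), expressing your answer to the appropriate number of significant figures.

8.58 × 10⁻¹⁰

0.0514 ÷ 8911 ÷ (6.7251 × 10³) = 8.57704974289 × 10^-10…
Multiplication/division keeps the fewest significant figures: 0.0514 → 3 s.f., 8911 → 4 s.f., 6.7251 × 10³ → 5 s.f.; limit is 3.
Rounded to 3 significant figures: 8.58 × 10⁻¹⁰.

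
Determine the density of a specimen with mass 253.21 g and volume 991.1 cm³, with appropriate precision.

density = 253.21 g ÷ 991.1 cm³ = 0.255483805872… g/cm³.
253.21 has 5 significant figures; 991.1 has 4.
Division/multiplication keeps the fewest: 4 significant figures.
Rounded: 0.2555 g/cm³.

0.2555 g/cm³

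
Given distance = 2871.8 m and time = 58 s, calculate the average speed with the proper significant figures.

average speed = 2871.8 m ÷ 58 s = 49.5137931034… m/s.
2871.8 has 5 significant figures; 58 has 2.
Division/multiplication keeps the fewest: 2 significant figures.
Rounded: 5.0 × 10^1 m/s.

5.0 × 10^1 m/s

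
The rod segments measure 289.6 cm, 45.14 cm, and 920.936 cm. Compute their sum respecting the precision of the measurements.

1255.7 cm

289.6 cm + 45.14 cm + 920.936 cm = 1255.676 cm.
Addition/subtraction keeps the fewest decimal places: 289.6 → 1 decimal place, 45.14 → 2 decimal places, 920.936 → 3 decimal places; limit is 1.
Rounded to 1 decimal place: 1255.7 cm.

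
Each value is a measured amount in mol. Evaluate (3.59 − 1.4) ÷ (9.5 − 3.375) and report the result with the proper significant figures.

3.59 − 1.4 = 2.19, limited to 1 d.p. → 2 s.f.; 9.5 − 3.375 = 6.125, limited to 1 d.p. → 2 s.f.
Carrying full precision, 2.19 ÷ 6.125 = 0.357551020408…; keep min(2, 2) = 2 s.f.
Rounded to 2 significant figures: 0.36.

0.36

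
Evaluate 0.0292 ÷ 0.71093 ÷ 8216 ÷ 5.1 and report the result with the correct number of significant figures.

9.8 × 10⁻⁷

0.0292 ÷ 0.71093 ÷ 8216 ÷ 5.1 = 9.80224162555 × 10^-7…
Multiplication/division keeps the fewest significant figures: 0.0292 → 3 s.f., 0.71093 → 5 s.f., 8216 → 4 s.f., 5.1 → 2 s.f.; limit is 2.
Rounded to 2 significant figures: 9.8 × 10⁻⁷.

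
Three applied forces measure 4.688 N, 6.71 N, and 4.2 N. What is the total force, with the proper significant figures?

15.6 N

4.688 N + 6.71 N + 4.2 N = 15.598 N.
Addition/subtraction keeps the fewest decimal places: 4.688 → 3 decimal places, 6.71 → 2 decimal places, 4.2 → 1 decimal place; limit is 1.
Rounded to 1 decimal place: 15.6 N.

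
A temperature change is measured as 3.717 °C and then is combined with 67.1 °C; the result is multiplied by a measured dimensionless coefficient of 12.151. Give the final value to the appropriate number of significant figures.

860. °C

3.717 °C + 67.1 °C = 70.817 °C; the sum is limited to 1 decimal place (3 s.f.).
Carrying full precision, 70.817 × 12.151 = 860.497367 °C; 12.151 has 5 s.f., so the result keeps min(3, 5) = 3 s.f.
Rounded to 3 significant figures: 860. °C.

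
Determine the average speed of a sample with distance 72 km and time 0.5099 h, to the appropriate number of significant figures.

average speed = 72 km ÷ 0.5099 h = 141.204157678… km/h.
72 has 2 significant figures; 0.5099 has 4.
Division/multiplication keeps the fewest: 2 significant figures.
Rounded: 1.4 × 10² km/h.

1.4 × 10² km/h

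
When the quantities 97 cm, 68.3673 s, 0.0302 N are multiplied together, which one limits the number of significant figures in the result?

97 cm → 2 s.f.; 68.3673 s → 6 s.f.; 0.0302 N → 3 s.f.
The fewest is 2 significant figures, from 97 cm.

97 cm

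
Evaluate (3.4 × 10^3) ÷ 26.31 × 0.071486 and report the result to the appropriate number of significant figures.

9.2

(3.4 × 10^3) ÷ 26.31 × 0.071486 = 9.23802356518…
Multiplication/division keeps the fewest significant figures: 3.4 × 10^3 → 2 s.f., 26.31 → 4 s.f., 0.071486 → 5 s.f.; limit is 2.
Rounded to 2 significant figures: 9.2.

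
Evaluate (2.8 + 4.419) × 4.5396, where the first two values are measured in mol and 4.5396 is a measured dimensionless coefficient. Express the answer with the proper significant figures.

2.8 mol + 4.419 mol = 7.219 mol; the sum is limited to 1 decimal place (2 s.f.).
Carrying full precision, 7.219 × 4.5396 = 32.7713724 mol; 4.5396 has 5 s.f., so the result keeps min(2, 5) = 2 s.f.
Rounded to 2 significant figures: 33 mol.

33 mol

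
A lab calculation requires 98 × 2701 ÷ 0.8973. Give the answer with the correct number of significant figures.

2.9 × 10^5

98 × 2701 ÷ 0.8973 = 294993.8705…
Multiplication/division keeps the fewest significant figures: 98 → 2 s.f., 2701 → 4 s.f., 0.8973 → 4 s.f.; limit is 2.
Rounded to 2 significant figures: 2.9 × 10^5.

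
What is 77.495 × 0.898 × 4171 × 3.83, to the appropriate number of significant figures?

77.495 × 0.898 × 4171 × 3.83 = 1111703.52591…
Multiplication/division keeps the fewest significant figures: 77.495 → 5 s.f., 0.898 → 3 s.f., 4171 → 4 s.f., 3.83 → 3 s.f.; limit is 3.
Rounded to 3 significant figures: 1.11 × 10^6.

1.11 × 10^6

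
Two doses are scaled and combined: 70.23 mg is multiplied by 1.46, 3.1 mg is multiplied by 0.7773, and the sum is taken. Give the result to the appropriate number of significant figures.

70.23 × 1.46 = 102.5358 → 1.03 × 10² mg (3 s.f., last digit at the 10^0 place).
3.1 × 0.7773 = 2.40963 → 2.4 mg (2 s.f., last digit at the 10^-1 place).
Sum: 104.94543 mg; keep the coarser place, 10^0.
Result: 105 mg.

105 mg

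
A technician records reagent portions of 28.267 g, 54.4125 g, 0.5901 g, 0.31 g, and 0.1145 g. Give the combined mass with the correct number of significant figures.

83.69 g

28.267 g + 54.4125 g + 0.5901 g + 0.31 g + 0.1145 g = 83.6941 g.
Addition/subtraction keeps the fewest decimal places: 28.267 → 3 decimal places, 54.4125 → 4 decimal places, 0.5901 → 4 decimal places, 0.31 → 2 decimal places, 0.1145 → 4 decimal places; limit is 2.
Rounded to 2 decimal places: 83.69 g.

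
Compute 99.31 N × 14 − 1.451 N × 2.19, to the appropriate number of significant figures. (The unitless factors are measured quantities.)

1.4 × 10³ N

99.31 × 14 = 1390.34 → 1.4 × 10³ N (2 s.f., last digit at the 10^2 place).
1.451 × 2.19 = 3.17769 → 3.18 N (3 s.f., last digit at the 10^-2 place).
Difference: 1387.16231 N; keep the coarser place, 10^2.
Result: 1.4 × 10³ N.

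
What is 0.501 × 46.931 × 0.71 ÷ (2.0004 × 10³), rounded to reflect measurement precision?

0.501 × 46.931 × 0.71 ÷ (2.0004 × 10³) = 0.00834524395621…
Multiplication/division keeps the fewest significant figures: 0.501 → 3 s.f., 46.931 → 5 s.f., 0.71 → 2 s.f., 2.0004 × 10³ → 5 s.f.; limit is 2.
Rounded to 2 significant figures: 0.0083.

0.0083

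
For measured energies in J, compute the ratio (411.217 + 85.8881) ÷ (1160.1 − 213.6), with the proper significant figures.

5.252 × 10⁻¹

411.217 + 85.8881 = 497.1051, limited to 3 d.p. → 6 s.f.; 1160.1 − 213.6 = 946.5, limited to 1 d.p. → 4 s.f.
Carrying full precision, 497.1051 ÷ 946.5 = 0.525203486529…; keep min(6, 4) = 4 s.f.
Rounded to 4 significant figures: 5.252 × 10⁻¹.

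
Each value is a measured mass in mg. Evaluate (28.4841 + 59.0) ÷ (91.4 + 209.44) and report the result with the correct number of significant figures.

0.291

28.4841 + 59.0 = 87.4841, limited to 1 d.p. → 3 s.f.; 91.4 + 209.44 = 300.84, limited to 1 d.p. → 4 s.f.
Carrying full precision, 87.4841 ÷ 300.84 = 0.290799428268…; keep min(3, 4) = 3 s.f.
Rounded to 3 significant figures: 0.291.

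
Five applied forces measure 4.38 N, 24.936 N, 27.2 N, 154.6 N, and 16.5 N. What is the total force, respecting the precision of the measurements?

227.6 N

4.38 N + 24.936 N + 27.2 N + 154.6 N + 16.5 N = 227.616 N.
Addition/subtraction keeps the fewest decimal places: 4.38 → 2 decimal places, 24.936 → 3 decimal places, 27.2 → 1 decimal place, 154.6 → 1 decimal place, 16.5 → 1 decimal place; limit is 1.
Rounded to 1 decimal place: 227.6 N.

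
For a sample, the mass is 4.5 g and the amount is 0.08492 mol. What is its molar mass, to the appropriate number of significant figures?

molar mass = 4.5 g ÷ 0.08492 mol = 52.9910504004… g/mol.
4.5 has 2 significant figures; 0.08492 has 4.
Division/multiplication keeps the fewest: 2 significant figures.
Rounded: 53 g/mol.

53 g/mol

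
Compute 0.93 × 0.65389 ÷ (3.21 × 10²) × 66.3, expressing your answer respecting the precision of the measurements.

0.13

0.93 × 0.65389 ÷ (3.21 × 10²) × 66.3 = 0.125601880093…
Multiplication/division keeps the fewest significant figures: 0.93 → 2 s.f., 0.65389 → 5 s.f., 3.21 × 10² → 3 s.f., 66.3 → 3 s.f.; limit is 2.
Rounded to 2 significant figures: 0.13.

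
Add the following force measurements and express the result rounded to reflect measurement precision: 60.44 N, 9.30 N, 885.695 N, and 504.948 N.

1460.38 N

60.44 N + 9.30 N + 885.695 N + 504.948 N = 1460.383 N.
Addition/subtraction keeps the fewest decimal places: 60.44 → 2 decimal places, 9.30 → 2 decimal places, 885.695 → 3 decimal places, 504.948 → 3 decimal places; limit is 2.
Rounded to 2 decimal places: 1460.38 N.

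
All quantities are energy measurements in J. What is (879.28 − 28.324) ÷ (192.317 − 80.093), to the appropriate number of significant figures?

879.28 − 28.324 = 850.956, limited to 2 d.p. → 5 s.f.; 192.317 − 80.093 = 112.224, limited to 3 d.p. → 6 s.f.
Carrying full precision, 850.956 ÷ 112.224 = 7.58265611634…; keep min(5, 6) = 5 s.f.
Rounded to 5 significant figures: 7.5827.

7.5827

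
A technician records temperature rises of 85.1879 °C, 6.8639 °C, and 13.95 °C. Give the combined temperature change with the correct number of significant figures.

85.1879 °C + 6.8639 °C + 13.95 °C = 106.0018 °C.
Addition/subtraction keeps the fewest decimal places: 85.1879 → 4 decimal places, 6.8639 → 4 decimal places, 13.95 → 2 decimal places; limit is 2.
Rounded to 2 decimal places: 106.00 °C.

106.00 °C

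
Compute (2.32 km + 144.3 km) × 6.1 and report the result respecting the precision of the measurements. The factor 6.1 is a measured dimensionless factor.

2.32 km + 144.3 km = 146.62 km; the sum is limited to 1 decimal place (4 s.f.).
Carrying full precision, 146.62 × 6.1 = 894.382 km; 6.1 has 2 s.f., so the result keeps min(4, 2) = 2 s.f.
Rounded to 2 significant figures: 8.9 × 10² km.

8.9 × 10² km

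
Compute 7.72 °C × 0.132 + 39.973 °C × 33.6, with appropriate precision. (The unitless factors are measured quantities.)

1.34 × 10^3 °C

7.72 × 0.132 = 1.01904 → 1.02 °C (3 s.f., last digit at the 10^-2 place).
39.973 × 33.6 = 1343.0928 → 1.34 × 10^3 °C (3 s.f., last digit at the 10^1 place).
Sum: 1344.11184 °C; keep the coarser place, 10^1.
Result: 1.34 × 10^3 °C.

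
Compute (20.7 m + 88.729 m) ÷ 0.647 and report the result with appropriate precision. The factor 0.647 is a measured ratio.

20.7 m + 88.729 m = 109.429 m; the sum is limited to 1 decimal place (4 s.f.).
Carrying full precision, 109.429 ÷ 0.647 = 169.132921175… m; 0.647 has 3 s.f., so the result keeps min(4, 3) = 3 s.f.
Rounded to 3 significant figures: 169 m.

169 m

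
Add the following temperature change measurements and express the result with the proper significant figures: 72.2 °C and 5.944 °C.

72.2 °C + 5.944 °C = 78.144 °C.
Addition/subtraction keeps the fewest decimal places: 72.2 → 1 decimal place, 5.944 → 3 decimal places; limit is 1.
Rounded to 1 decimal place: 78.1 °C.

78.1 °C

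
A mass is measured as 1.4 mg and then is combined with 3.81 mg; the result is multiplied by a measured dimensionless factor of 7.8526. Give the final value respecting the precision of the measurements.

1.4 mg + 3.81 mg = 5.21 mg; the sum is limited to 1 decimal place (2 s.f.).
Carrying full precision, 5.21 × 7.8526 = 40.912046 mg; 7.8526 has 5 s.f., so the result keeps min(2, 5) = 2 s.f.
Rounded to 2 significant figures: 41 mg.

41 mg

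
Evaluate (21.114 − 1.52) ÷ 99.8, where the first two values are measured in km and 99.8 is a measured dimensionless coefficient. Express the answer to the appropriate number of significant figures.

1.96 × 10^-1 km

21.114 km − 1.52 km = 19.594 km; the difference is limited to 2 decimal places (4 s.f.).
Carrying full precision, 19.594 ÷ 99.8 = 0.196332665331… km; 99.8 has 3 s.f., so the result keeps min(4, 3) = 3 s.f.
Rounded to 3 significant figures: 1.96 × 10^-1 km.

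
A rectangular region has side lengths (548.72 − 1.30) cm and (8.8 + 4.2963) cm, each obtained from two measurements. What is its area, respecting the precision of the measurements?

548.72 − 1.30 = 547.42, limited to 2 d.p. → 5 s.f.; 8.8 + 4.2963 = 13.0963, limited to 1 d.p. → 3 s.f.
Carrying full precision, 547.42 × 13.0963 = 7169.176546; keep min(5, 3) = 3 s.f.
Rounded to 3 significant figures: 7.17 × 10³ cm².

7.17 × 10³ cm²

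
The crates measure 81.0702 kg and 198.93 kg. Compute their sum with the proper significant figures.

280.00 kg

81.0702 kg + 198.93 kg = 280.0002 kg.
Addition/subtraction keeps the fewest decimal places: 81.0702 → 4 decimal places, 198.93 → 2 decimal places; limit is 2.
Rounded to 2 decimal places: 280.00 kg.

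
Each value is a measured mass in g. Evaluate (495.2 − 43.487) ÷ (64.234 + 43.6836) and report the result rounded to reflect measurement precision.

4.186

495.2 − 43.487 = 451.713, limited to 1 d.p. → 4 s.f.; 64.234 + 43.6836 = 107.9176, limited to 3 d.p. → 6 s.f.
Carrying full precision, 451.713 ÷ 107.9176 = 4.18572132812…; keep min(4, 6) = 4 s.f.
Rounded to 4 significant figures: 4.186.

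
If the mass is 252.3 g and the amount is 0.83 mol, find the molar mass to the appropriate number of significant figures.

3.0 × 10^2 g/mol

molar mass = 252.3 g ÷ 0.83 mol = 303.975903614… g/mol.
252.3 has 4 significant figures; 0.83 has 2.
Division/multiplication keeps the fewest: 2 significant figures.
Rounded: 3.0 × 10^2 g/mol.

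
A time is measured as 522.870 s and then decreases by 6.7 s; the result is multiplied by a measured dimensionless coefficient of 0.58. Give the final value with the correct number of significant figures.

522.870 s − 6.7 s = 516.170 s; the difference is limited to 1 decimal place (4 s.f.).
Carrying full precision, 516.170 × 0.58 = 299.3786 s; 0.58 has 2 s.f., so the result keeps min(4, 2) = 2 s.f.
Rounded to 2 significant figures: 3.0 × 10² s.

3.0 × 10² s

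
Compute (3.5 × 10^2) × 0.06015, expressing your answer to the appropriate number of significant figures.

(3.5 × 10^2) × 0.06015 = 21.0525
Multiplication/division keeps the fewest significant figures: 3.5 × 10^2 → 2 s.f., 0.06015 → 4 s.f.; limit is 2.
Rounded to 2 significant figures: 21.

21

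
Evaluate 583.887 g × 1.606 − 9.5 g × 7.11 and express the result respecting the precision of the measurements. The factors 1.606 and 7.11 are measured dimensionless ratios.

8.70 × 10² g

583.887 × 1.606 = 937.722522 → 9.377 × 10² g (4 s.f., last digit at the 10^-1 place).
9.5 × 7.11 = 67.545 → 68 g (2 s.f., last digit at the 10^0 place).
Difference: 870.177522 g; keep the coarser place, 10^0.
Result: 8.70 × 10² g.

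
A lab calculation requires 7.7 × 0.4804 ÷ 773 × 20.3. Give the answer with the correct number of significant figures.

0.097

7.7 × 0.4804 ÷ 773 × 20.3 = 0.0971427218629…
Multiplication/division keeps the fewest significant figures: 7.7 → 2 s.f., 0.4804 → 4 s.f., 773 → 3 s.f., 20.3 → 3 s.f.; limit is 2.
Rounded to 2 significant figures: 0.097.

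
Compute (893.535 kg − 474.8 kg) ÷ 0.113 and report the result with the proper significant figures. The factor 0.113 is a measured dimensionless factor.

893.535 kg − 474.8 kg = 418.735 kg; the difference is limited to 1 decimal place (4 s.f.).
Carrying full precision, 418.735 ÷ 0.113 = 3705.61946903… kg; 0.113 has 3 s.f., so the result keeps min(4, 3) = 3 s.f.
Rounded to 3 significant figures: 3.71 × 10³ kg.

3.71 × 10³ kg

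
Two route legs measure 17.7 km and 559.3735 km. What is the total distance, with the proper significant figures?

17.7 km + 559.3735 km = 577.0735 km.
Addition/subtraction keeps the fewest decimal places: 17.7 → 1 decimal place, 559.3735 → 4 decimal places; limit is 1.
Rounded to 1 decimal place: 577.1 km.

577.1 km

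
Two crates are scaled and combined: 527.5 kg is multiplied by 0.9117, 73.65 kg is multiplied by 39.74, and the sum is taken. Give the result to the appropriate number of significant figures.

527.5 × 0.9117 = 480.92175 → 480.9 kg (4 s.f., last digit at the 10^-1 place).
73.65 × 39.74 = 2926.851 → 2927 kg (4 s.f., last digit at the 10^0 place).
Sum: 3407.77275 kg; keep the coarser place, 10^0.
Result: 3408 kg.

3408 kg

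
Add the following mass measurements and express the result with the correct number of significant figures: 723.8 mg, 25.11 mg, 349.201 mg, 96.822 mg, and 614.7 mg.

723.8 mg + 25.11 mg + 349.201 mg + 96.822 mg + 614.7 mg = 1809.633 mg.
Addition/subtraction keeps the fewest decimal places: 723.8 → 1 decimal place, 25.11 → 2 decimal places, 349.201 → 3 decimal places, 96.822 → 3 decimal places, 614.7 → 1 decimal place; limit is 1.
Rounded to 1 decimal place: 1809.6 mg.

1809.6 mg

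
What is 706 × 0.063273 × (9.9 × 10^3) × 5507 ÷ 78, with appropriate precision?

706 × 0.063273 × (9.9 × 10^3) × 5507 ÷ 78 = 31223299.5672…
Multiplication/division keeps the fewest significant figures: 706 → 3 s.f., 0.063273 → 5 s.f., 9.9 × 10^3 → 2 s.f., 5507 → 4 s.f., 78 → 2 s.f.; limit is 2.
Rounded to 2 significant figures: 3.1 × 10^7.

3.1 × 10^7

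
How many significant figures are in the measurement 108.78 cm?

5

108.78: zeros between nonzero digits are significant.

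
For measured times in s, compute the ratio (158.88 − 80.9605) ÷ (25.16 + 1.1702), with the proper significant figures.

2.959

158.88 − 80.9605 = 77.9195, limited to 2 d.p. → 4 s.f.; 25.16 + 1.1702 = 26.3302, limited to 2 d.p. → 4 s.f.
Carrying full precision, 77.9195 ÷ 26.3302 = 2.95932047611…; keep min(4, 4) = 4 s.f.
Rounded to 4 significant figures: 2.959.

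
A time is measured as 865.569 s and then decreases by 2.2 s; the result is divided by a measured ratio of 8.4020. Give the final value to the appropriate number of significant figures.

102.8 s

865.569 s − 2.2 s = 863.369 s; the difference is limited to 1 decimal place (4 s.f.).
Carrying full precision, 863.369 ÷ 8.4020 = 102.757557724… s; 8.4020 has 5 s.f., so the result keeps min(4, 5) = 4 s.f.
Rounded to 4 significant figures: 102.8 s.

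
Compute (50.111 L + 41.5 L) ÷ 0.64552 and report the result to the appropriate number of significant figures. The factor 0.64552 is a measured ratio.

142 L

50.111 L + 41.5 L = 91.611 L; the sum is limited to 1 decimal place (3 s.f.).
Carrying full precision, 91.611 ÷ 0.64552 = 141.918143512… L; 0.64552 has 5 s.f., so the result keeps min(3, 5) = 3 s.f.
Rounded to 3 significant figures: 142 L.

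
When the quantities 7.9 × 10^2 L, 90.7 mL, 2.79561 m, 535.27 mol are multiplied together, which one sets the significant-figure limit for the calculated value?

7.9 × 10^2 L

7.9 × 10^2 L → 2 s.f.; 90.7 mL → 3 s.f.; 2.79561 m → 6 s.f.; 535.27 mol → 5 s.f.
The fewest is 2 significant figures, from 7.9 × 10^2 L.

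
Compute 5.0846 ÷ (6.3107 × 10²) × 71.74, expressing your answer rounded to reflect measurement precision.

0.5780

5.0846 ÷ (6.3107 × 10²) × 71.74 = 0.578017025053…
Multiplication/division keeps the fewest significant figures: 5.0846 → 5 s.f., 6.3107 × 10² → 5 s.f., 71.74 → 4 s.f.; limit is 4.
Rounded to 4 significant figures: 0.5780.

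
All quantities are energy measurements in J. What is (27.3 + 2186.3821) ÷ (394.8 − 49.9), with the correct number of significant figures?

27.3 + 2186.3821 = 2213.6821, limited to 1 d.p. → 5 s.f.; 394.8 − 49.9 = 344.9, limited to 1 d.p. → 4 s.f.
Carrying full precision, 2213.6821 ÷ 344.9 = 6.41833024065…; keep min(5, 4) = 4 s.f.
Rounded to 4 significant figures: 6.418.

6.418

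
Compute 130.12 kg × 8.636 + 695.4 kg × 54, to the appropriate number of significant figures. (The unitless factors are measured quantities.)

130.12 × 8.636 = 1123.71632 → 1124 kg (4 s.f., last digit at the 10^0 place).
695.4 × 54 = 37551.6 → 3.8 × 10^4 kg (2 s.f., last digit at the 10^3 place).
Sum: 38675.31632 kg; keep the coarser place, 10^3.
Result: 3.9 × 10^4 kg.

3.9 × 10^4 kg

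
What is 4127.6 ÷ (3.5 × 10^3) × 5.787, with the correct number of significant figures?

4127.6 ÷ (3.5 × 10^3) × 5.787 = 6.82469177143…
Multiplication/division keeps the fewest significant figures: 4127.6 → 5 s.f., 3.5 × 10^3 → 2 s.f., 5.787 → 4 s.f.; limit is 2.
Rounded to 2 significant figures: 6.8.

6.8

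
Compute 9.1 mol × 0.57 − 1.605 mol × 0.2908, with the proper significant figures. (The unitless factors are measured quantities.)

9.1 × 0.57 = 5.187 → 5.2 mol (2 s.f., last digit at the 10^-1 place).
1.605 × 0.2908 = 0.466734 → 4.667 × 10⁻¹ mol (4 s.f., last digit at the 10^-4 place).
Difference: 4.720266 mol; keep the coarser place, 10^-1.
Result: 4.7 mol.

4.7 mol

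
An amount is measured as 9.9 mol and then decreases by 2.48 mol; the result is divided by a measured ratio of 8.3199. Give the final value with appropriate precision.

9.9 mol − 2.48 mol = 7.42 mol; the difference is limited to 1 decimal place (2 s.f.).
Carrying full precision, 7.42 ÷ 8.3199 = 0.891837642279… mol; 8.3199 has 5 s.f., so the result keeps min(2, 5) = 2 s.f.
Rounded to 2 significant figures: 0.89 mol.

0.89 mol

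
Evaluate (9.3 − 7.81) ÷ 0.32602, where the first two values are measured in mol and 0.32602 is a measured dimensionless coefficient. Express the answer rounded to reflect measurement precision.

9.3 mol − 7.81 mol = 1.49 mol; the difference is limited to 1 decimal place (2 s.f.).
Carrying full precision, 1.49 ÷ 0.32602 = 4.57027176247… mol; 0.32602 has 5 s.f., so the result keeps min(2, 5) = 2 s.f.
Rounded to 2 significant figures: 4.6 mol.

4.6 mol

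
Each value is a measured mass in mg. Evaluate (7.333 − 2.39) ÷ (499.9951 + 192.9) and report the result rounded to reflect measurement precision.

7.333 − 2.39 = 4.943, limited to 2 d.p. → 3 s.f.; 499.9951 + 192.9 = 692.8951, limited to 1 d.p. → 4 s.f.
Carrying full precision, 4.943 ÷ 692.8951 = 0.00713383598758…; keep min(3, 4) = 3 s.f.
Rounded to 3 significant figures: 0.00713.

0.00713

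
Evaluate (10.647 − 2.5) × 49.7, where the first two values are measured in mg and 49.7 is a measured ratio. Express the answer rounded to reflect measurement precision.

4.0 × 10² mg

10.647 mg − 2.5 mg = 8.147 mg; the difference is limited to 1 decimal place (2 s.f.).
Carrying full precision, 8.147 × 49.7 = 404.9059 mg; 49.7 has 3 s.f., so the result keeps min(2, 3) = 2 s.f.
Rounded to 2 significant figures: 4.0 × 10² mg.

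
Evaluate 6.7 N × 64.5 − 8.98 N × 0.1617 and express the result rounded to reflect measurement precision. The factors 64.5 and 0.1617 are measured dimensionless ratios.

6.7 × 64.5 = 432.15 → 4.3 × 10^2 N (2 s.f., last digit at the 10^1 place).
8.98 × 0.1617 = 1.452066 → 1.45 N (3 s.f., last digit at the 10^-2 place).
Difference: 430.697934 N; keep the coarser place, 10^1.
Result: 4.3 × 10^2 N.

4.3 × 10^2 N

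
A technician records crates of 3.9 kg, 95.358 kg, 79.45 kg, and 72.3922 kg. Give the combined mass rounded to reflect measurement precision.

251.1 kg

3.9 kg + 95.358 kg + 79.45 kg + 72.3922 kg = 251.1002 kg.
Addition/subtraction keeps the fewest decimal places: 3.9 → 1 decimal place, 95.358 → 3 decimal places, 79.45 → 2 decimal places, 72.3922 → 4 decimal places; limit is 1.
Rounded to 1 decimal place: 251.1 kg.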